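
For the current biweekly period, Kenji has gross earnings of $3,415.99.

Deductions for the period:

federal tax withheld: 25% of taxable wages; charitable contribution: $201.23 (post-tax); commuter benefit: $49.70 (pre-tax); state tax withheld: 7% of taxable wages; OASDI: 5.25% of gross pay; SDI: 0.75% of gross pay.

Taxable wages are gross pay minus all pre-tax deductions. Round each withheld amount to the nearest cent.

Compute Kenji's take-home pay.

$1,882.89

Commuter benefit: $49.70
Taxable wages = $3,415.99 − $49.70 = $3,366.29
State tax withheld: $3,366.29 × 0.07 = $235.64
Federal tax withheld: $3,366.29 × 0.25 = $841.57
SDI: $3,415.99 × 0.0075 = $25.62
OASDI: $3,415.99 × 0.0525 = $179.34
Charitable contribution: $201.23
Total deductions = $49.70 + $235.64 + $841.57 + $25.62 + $179.34 + $201.23 = $1,533.10
Net pay = $3,415.99 − $1,533.10 = $1,882.89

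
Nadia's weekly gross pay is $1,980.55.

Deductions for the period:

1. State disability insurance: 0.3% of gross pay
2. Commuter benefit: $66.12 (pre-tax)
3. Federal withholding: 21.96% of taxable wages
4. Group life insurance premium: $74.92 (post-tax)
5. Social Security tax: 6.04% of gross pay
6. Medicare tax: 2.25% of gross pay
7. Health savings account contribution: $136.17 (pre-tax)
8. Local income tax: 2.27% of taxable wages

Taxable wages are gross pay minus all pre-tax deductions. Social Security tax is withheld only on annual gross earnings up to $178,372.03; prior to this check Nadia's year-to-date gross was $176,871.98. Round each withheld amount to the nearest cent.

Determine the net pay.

Health savings account contribution: $136.17
Commuter benefit: $66.12
Pre-tax total = $136.17 + $66.12 = $202.29
Taxable wages = $1,980.55 − $202.29 = $1,778.26
Federal withholding: $1,778.26 × 0.2196 = $390.51
Local income tax: $1,778.26 × 0.0227 = $40.37
Medicare tax: $1,980.55 × 0.0225 = $44.56
Social Security tax: only $178,372.03 − $176,871.98 = $1,500.05 of this check is subject → $1,500.05 × 0.0604 = $90.60
State disability insurance: $1,980.55 × 0.003 = $5.94
Group life insurance premium: $74.92
Total deductions = $136.17 + $66.12 + $390.51 + $40.37 + $44.56 + $90.60 + $5.94 + $74.92 = $849.19
Net pay = $1,980.55 − $849.19 = $1,131.36

$1,131.36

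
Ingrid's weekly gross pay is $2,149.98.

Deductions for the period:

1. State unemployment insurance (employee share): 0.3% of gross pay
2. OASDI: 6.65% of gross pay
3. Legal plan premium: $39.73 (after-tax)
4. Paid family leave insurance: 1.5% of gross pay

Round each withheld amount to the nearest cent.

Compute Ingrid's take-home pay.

State unemployment insurance (employee share): $2,149.98 × 0.003 = $6.45
OASDI: $2,149.98 × 0.0665 = $142.97
Paid family leave insurance: $2,149.98 × 0.015 = $32.25
Legal plan premium: $39.73
Total deductions = $6.45 + $142.97 + $32.25 + $39.73 = $221.40
Net pay = $2,149.98 − $221.40 = $1,928.58

$1,928.58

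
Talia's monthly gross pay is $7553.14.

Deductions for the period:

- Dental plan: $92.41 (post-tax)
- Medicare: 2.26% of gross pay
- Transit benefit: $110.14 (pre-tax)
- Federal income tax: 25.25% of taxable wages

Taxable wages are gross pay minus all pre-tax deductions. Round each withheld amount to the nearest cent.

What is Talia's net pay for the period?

Transit benefit: $110.14
Taxable wages = $7553.14 − $110.14 = $7443.00
Federal income tax: $7443.00 × 0.2525 = $1879.36
Medicare: $7553.14 × 0.0226 = $170.70
Dental plan: $92.41
Total deductions = $110.14 + $1879.36 + $170.70 + $92.41 = $2252.61
Net pay = $7553.14 − $2252.61 = $5300.53

$5300.53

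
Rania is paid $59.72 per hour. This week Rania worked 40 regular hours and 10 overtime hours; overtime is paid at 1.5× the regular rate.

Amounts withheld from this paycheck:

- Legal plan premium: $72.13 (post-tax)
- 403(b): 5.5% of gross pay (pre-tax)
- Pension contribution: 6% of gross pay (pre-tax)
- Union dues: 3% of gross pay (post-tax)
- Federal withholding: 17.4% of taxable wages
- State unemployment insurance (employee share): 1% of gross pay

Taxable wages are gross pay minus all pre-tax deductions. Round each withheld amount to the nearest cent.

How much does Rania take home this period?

$2,197.55

Regular pay: 40 × $59.72 = $2,388.80
Overtime pay: 10 × $59.72 × 1.5 = $895.80
Gross pay = $2,388.80 + $895.80 = $3,284.60
403(b): $3,284.60 × 0.055 = $180.65
Pension contribution: $3,284.60 × 0.06 = $197.08
Pre-tax total = $180.65 + $197.08 = $377.73
Taxable wages = $3,284.60 − $377.73 = $2,906.87
Federal withholding: $2,906.87 × 0.174 = $505.80
State unemployment insurance (employee share): $3,284.60 × 0.01 = $32.85
Union dues: $3,284.60 × 0.03 = $98.54
Legal plan premium: $72.13
Total deductions = $180.65 + $197.08 + $505.80 + $32.85 + $98.54 + $72.13 = $1,087.05
Net pay = $3,284.60 − $1,087.05 = $2,197.55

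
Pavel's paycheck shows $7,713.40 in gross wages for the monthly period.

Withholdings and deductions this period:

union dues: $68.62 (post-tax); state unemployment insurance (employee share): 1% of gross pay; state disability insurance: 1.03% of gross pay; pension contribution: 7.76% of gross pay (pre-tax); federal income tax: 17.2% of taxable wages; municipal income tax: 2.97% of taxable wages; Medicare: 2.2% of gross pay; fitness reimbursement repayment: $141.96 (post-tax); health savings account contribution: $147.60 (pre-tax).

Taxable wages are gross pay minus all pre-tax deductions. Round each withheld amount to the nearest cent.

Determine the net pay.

Health savings account contribution: $147.60
Pension contribution: $7,713.40 × 0.0776 = $598.56
Pre-tax total = $147.60 + $598.56 = $746.16
Taxable wages = $7,713.40 − $746.16 = $6,967.24
Federal income tax: $6,967.24 × 0.172 = $1,198.37
Municipal income tax: $6,967.24 × 0.0297 = $206.93
State unemployment insurance (employee share): $7,713.40 × 0.01 = $77.13
State disability insurance: $7,713.40 × 0.0103 = $79.45
Medicare: $7,713.40 × 0.022 = $169.69
Union dues: $68.62
Fitness reimbursement repayment: $141.96
Total deductions = $147.60 + $598.56 + $1,198.37 + $206.93 + $77.13 + $79.45 + $169.69 + $68.62 + $141.96 = $2,688.31
Net pay = $7,713.40 − $2,688.31 = $5,025.09

$5,025.09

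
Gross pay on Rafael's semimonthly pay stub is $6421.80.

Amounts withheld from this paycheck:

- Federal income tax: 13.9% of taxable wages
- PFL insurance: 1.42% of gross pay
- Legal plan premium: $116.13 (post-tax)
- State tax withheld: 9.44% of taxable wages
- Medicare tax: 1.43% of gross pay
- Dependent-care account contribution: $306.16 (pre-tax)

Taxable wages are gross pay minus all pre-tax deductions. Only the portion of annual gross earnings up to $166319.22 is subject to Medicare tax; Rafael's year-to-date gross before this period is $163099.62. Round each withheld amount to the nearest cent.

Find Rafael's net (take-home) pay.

$4434.89

Dependent-care account contribution: $306.16
Taxable wages = $6421.80 − $306.16 = $6115.64
State tax withheld: $6115.64 × 0.0944 = $577.32
Federal income tax: $6115.64 × 0.139 = $850.07
Medicare tax: only $166319.22 − $163099.62 = $3219.60 of this check is subject → $3219.60 × 0.0143 = $46.04
PFL insurance: $6421.80 × 0.0142 = $91.19
Legal plan premium: $116.13
Total deductions = $306.16 + $577.32 + $850.07 + $46.04 + $91.19 + $116.13 = $1986.91
Net pay = $6421.80 − $1986.91 = $4434.89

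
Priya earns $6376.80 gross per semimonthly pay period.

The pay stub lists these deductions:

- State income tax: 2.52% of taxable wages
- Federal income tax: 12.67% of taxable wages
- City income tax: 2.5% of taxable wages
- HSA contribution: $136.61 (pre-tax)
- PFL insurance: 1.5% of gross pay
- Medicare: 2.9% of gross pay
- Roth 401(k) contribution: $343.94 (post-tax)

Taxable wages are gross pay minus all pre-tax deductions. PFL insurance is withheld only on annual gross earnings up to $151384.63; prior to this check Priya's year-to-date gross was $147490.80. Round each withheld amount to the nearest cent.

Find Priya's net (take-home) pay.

HSA contribution: $136.61
Taxable wages = $6376.80 − $136.61 = $6240.19
Federal income tax: $6240.19 × 0.1267 = $790.63
State income tax: $6240.19 × 0.0252 = $157.25
City income tax: $6240.19 × 0.025 = $156.00
PFL insurance: only $151384.63 − $147490.80 = $3893.83 of this check is subject → $3893.83 × 0.015 = $58.41
Medicare: $6376.80 × 0.029 = $184.93
Roth 401(k) contribution: $343.94
Total deductions = $136.61 + $790.63 + $157.25 + $156.00 + $58.41 + $184.93 + $343.94 = $1827.77
Net pay = $6376.80 − $1827.77 = $4549.03

$4549.03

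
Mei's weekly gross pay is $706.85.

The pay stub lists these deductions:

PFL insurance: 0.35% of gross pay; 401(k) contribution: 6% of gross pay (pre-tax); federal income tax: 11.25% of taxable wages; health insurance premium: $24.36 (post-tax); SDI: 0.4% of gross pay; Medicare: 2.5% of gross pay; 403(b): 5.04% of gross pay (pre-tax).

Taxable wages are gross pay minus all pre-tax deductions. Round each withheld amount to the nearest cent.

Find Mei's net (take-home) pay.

$510.74

401(k) contribution: $706.85 × 0.06 = $42.41
403(b): $706.85 × 0.0504 = $35.63
Pre-tax total = $42.41 + $35.63 = $78.04
Taxable wages = $706.85 − $78.04 = $628.81
Federal income tax: $628.81 × 0.1125 = $70.74
Medicare: $706.85 × 0.025 = $17.67
SDI: $706.85 × 0.004 = $2.83
PFL insurance: $706.85 × 0.0035 = $2.47
Health insurance premium: $24.36
Total deductions = $42.41 + $35.63 + $70.74 + $17.67 + $2.83 + $2.47 + $24.36 = $196.11
Net pay = $706.85 − $196.11 = $510.74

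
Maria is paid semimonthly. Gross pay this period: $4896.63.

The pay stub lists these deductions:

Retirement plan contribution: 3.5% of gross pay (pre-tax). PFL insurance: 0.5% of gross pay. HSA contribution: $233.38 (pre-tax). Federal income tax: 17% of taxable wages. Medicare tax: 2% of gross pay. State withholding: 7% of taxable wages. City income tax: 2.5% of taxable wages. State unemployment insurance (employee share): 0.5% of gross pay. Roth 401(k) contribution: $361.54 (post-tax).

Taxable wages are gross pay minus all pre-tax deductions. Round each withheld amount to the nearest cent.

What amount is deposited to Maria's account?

Retirement plan contribution: $4896.63 × 0.035 = $171.38
HSA contribution: $233.38
Pre-tax total = $171.38 + $233.38 = $404.76
Taxable wages = $4896.63 − $404.76 = $4491.87
Federal income tax: $4491.87 × 0.17 = $763.62
State withholding: $4491.87 × 0.07 = $314.43
City income tax: $4491.87 × 0.025 = $112.30
State unemployment insurance (employee share): $4896.63 × 0.005 = $24.48
PFL insurance: $4896.63 × 0.005 = $24.48
Medicare tax: $4896.63 × 0.02 = $97.93
Roth 401(k) contribution: $361.54
Total deductions = $171.38 + $233.38 + $763.62 + $314.43 + $112.30 + $24.48 + $24.48 + $97.93 + $361.54 = $2103.54
Net pay = $4896.63 − $2103.54 = $2793.09

$2793.09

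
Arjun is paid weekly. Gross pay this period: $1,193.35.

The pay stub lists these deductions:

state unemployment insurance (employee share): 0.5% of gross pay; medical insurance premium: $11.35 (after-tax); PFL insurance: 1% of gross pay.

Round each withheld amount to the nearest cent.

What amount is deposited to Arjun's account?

PFL insurance: $1,193.35 × 0.01 = $11.93
State unemployment insurance (employee share): $1,193.35 × 0.005 = $5.97
Medical insurance premium: $11.35
Total deductions = $11.93 + $5.97 + $11.35 = $29.25
Net pay = $1,193.35 − $29.25 = $1,164.10

$1,164.10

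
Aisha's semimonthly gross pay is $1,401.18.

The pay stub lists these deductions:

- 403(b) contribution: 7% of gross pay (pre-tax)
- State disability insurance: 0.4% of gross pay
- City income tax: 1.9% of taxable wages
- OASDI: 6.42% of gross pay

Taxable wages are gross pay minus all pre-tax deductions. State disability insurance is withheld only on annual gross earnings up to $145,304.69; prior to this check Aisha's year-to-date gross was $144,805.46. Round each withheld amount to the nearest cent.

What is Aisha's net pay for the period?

403(b) contribution: $1,401.18 × 0.07 = $98.08
Taxable wages = $1,401.18 − $98.08 = $1,303.10
City income tax: $1,303.10 × 0.019 = $24.76
OASDI: $1,401.18 × 0.0642 = $89.96
State disability insurance: only $145,304.69 − $144,805.46 = $499.23 of this check is subject → $499.23 × 0.004 = $2.00
Total deductions = $98.08 + $24.76 + $89.96 + $2.00 = $214.80
Net pay = $1,401.18 − $214.80 = $1,186.38

$1,186.38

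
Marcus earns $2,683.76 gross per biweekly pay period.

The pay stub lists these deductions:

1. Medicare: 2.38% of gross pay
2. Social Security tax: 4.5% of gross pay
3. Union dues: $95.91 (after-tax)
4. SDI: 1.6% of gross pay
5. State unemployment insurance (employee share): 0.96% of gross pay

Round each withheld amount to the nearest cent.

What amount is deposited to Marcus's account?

$2,334.51

Social Security tax: $2,683.76 × 0.045 = $120.77
State unemployment insurance (employee share): $2,683.76 × 0.0096 = $25.76
SDI: $2,683.76 × 0.016 = $42.94
Medicare: $2,683.76 × 0.0238 = $63.87
Union dues: $95.91
Total deductions = $120.77 + $25.76 + $42.94 + $63.87 + $95.91 = $349.25
Net pay = $2,683.76 − $349.25 = $2,334.51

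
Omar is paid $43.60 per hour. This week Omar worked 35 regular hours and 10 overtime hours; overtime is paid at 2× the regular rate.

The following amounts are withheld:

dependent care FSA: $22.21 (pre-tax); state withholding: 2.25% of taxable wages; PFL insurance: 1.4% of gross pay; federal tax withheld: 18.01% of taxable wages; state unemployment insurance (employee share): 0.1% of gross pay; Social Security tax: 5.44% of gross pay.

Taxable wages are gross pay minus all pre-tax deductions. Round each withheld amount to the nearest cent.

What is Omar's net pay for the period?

$1,728.03

Regular pay: 35 × $43.60 = $1,526.00
Overtime pay: 10 × $43.60 × 2 = $872.00
Gross pay = $1,526.00 + $872.00 = $2,398.00
Dependent care FSA: $22.21
Taxable wages = $2,398.00 − $22.21 = $2,375.79
Federal tax withheld: $2,375.79 × 0.1801 = $427.88
State withholding: $2,375.79 × 0.0225 = $53.46
PFL insurance: $2,398.00 × 0.014 = $33.57
Social Security tax: $2,398.00 × 0.0544 = $130.45
State unemployment insurance (employee share): $2,398.00 × 0.001 = $2.40
Total deductions = $22.21 + $427.88 + $53.46 + $33.57 + $130.45 + $2.40 = $669.97
Net pay = $2,398.00 − $669.97 = $1,728.03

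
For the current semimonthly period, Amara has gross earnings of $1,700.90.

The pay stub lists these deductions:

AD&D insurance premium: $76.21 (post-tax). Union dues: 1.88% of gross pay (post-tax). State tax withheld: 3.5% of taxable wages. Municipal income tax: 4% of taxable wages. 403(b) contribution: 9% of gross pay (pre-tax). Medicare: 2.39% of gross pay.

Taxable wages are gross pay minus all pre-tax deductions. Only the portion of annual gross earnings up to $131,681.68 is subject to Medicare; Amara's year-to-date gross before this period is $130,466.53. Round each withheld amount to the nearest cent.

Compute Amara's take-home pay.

$1,294.51

403(b) contribution: $1,700.90 × 0.09 = $153.08
Taxable wages = $1,700.90 − $153.08 = $1,547.82
Municipal income tax: $1,547.82 × 0.04 = $61.91
State tax withheld: $1,547.82 × 0.035 = $54.17
Medicare: only $131,681.68 − $130,466.53 = $1,215.15 of this check is subject → $1,215.15 × 0.0239 = $29.04
Union dues: $1,700.90 × 0.0188 = $31.98
AD&D insurance premium: $76.21
Total deductions = $153.08 + $61.91 + $54.17 + $29.04 + $31.98 + $76.21 = $406.39
Net pay = $1,700.90 − $406.39 = $1,294.51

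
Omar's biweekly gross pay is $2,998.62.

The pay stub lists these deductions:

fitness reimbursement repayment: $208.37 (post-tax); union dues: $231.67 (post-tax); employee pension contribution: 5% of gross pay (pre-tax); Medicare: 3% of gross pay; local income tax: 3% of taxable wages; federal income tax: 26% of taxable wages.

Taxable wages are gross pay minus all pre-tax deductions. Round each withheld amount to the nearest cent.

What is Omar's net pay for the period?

Employee pension contribution: $2,998.62 × 0.05 = $149.93
Taxable wages = $2,998.62 − $149.93 = $2,848.69
Local income tax: $2,848.69 × 0.03 = $85.46
Federal income tax: $2,848.69 × 0.26 = $740.66
Medicare: $2,998.62 × 0.03 = $89.96
Union dues: $231.67
Fitness reimbursement repayment: $208.37
Total deductions = $149.93 + $85.46 + $740.66 + $89.96 + $231.67 + $208.37 = $1,506.05
Net pay = $2,998.62 − $1,506.05 = $1,492.57

$1,492.57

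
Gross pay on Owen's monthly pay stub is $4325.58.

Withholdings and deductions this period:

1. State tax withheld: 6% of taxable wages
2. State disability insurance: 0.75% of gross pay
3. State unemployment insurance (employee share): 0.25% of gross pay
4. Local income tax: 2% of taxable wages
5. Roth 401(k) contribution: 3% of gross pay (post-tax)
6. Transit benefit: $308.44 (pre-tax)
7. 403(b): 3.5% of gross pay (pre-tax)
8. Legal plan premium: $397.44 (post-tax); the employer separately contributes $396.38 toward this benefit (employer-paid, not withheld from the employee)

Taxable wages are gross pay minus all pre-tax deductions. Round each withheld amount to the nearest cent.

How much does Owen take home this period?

$2986.03

Transit benefit: $308.44
403(b): $4325.58 × 0.035 = $151.40
Pre-tax total = $308.44 + $151.40 = $459.84
Taxable wages = $4325.58 − $459.84 = $3865.74
Local income tax: $3865.74 × 0.02 = $77.31
State tax withheld: $3865.74 × 0.06 = $231.94
State disability insurance: $4325.58 × 0.0075 = $32.44
State unemployment insurance (employee share): $4325.58 × 0.0025 = $10.81
Roth 401(k) contribution: $4325.58 × 0.03 = $129.77
Legal plan premium: $397.44
(Employer's $396.38 toward legal plan premium is not withheld from the employee.)
Total deductions = $308.44 + $151.40 + $77.31 + $231.94 + $32.44 + $10.81 + $129.77 + $397.44 = $1339.55
Net pay = $4325.58 − $1339.55 = $2986.03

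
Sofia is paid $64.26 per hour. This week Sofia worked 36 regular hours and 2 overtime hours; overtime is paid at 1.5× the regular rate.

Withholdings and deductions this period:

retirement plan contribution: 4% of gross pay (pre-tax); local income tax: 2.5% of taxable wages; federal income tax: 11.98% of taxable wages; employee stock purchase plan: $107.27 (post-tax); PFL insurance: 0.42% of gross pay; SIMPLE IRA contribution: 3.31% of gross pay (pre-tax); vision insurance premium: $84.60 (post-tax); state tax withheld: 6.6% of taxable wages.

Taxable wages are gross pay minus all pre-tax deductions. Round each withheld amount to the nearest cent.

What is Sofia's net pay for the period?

Regular pay: 36 × $64.26 = $2,313.36
Overtime pay: 2 × $64.26 × 1.5 = $192.78
Gross pay = $2,313.36 + $192.78 = $2,506.14
SIMPLE IRA contribution: $2,506.14 × 0.0331 = $82.95
Retirement plan contribution: $2,506.14 × 0.04 = $100.25
Pre-tax total = $82.95 + $100.25 = $183.20
Taxable wages = $2,506.14 − $183.20 = $2,322.94
Federal income tax: $2,322.94 × 0.1198 = $278.29
State tax withheld: $2,322.94 × 0.066 = $153.31
Local income tax: $2,322.94 × 0.025 = $58.07
PFL insurance: $2,506.14 × 0.0042 = $10.53
Vision insurance premium: $84.60
Employee stock purchase plan: $107.27
Total deductions = $82.95 + $100.25 + $278.29 + $153.31 + $58.07 + $10.53 + $84.60 + $107.27 = $875.27
Net pay = $2,506.14 − $875.27 = $1,630.87

$1,630.87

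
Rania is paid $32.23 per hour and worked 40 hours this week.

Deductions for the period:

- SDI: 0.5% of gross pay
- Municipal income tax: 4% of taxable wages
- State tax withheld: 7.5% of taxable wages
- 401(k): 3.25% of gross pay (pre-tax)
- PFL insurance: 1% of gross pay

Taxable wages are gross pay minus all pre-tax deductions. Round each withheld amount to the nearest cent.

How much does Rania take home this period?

Gross pay: 40 × $32.23 = $1,289.20
401(k): $1,289.20 × 0.0325 = $41.90
Taxable wages = $1,289.20 − $41.90 = $1,247.30
Municipal income tax: $1,247.30 × 0.04 = $49.89
State tax withheld: $1,247.30 × 0.075 = $93.55
SDI: $1,289.20 × 0.005 = $6.45
PFL insurance: $1,289.20 × 0.01 = $12.89
Total deductions = $41.90 + $49.89 + $93.55 + $6.45 + $12.89 = $204.68
Net pay = $1,289.20 − $204.68 = $1,084.52

$1,084.52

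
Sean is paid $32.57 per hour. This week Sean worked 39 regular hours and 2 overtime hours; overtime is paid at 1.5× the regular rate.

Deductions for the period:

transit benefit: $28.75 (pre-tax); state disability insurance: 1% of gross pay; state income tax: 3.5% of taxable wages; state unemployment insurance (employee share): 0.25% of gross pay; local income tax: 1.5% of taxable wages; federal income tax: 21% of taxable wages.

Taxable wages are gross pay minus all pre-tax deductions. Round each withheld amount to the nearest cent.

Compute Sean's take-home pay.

Regular pay: 39 × $32.57 = $1,270.23
Overtime pay: 2 × $32.57 × 1.5 = $97.71
Gross pay = $1,270.23 + $97.71 = $1,367.94
Transit benefit: $28.75
Taxable wages = $1,367.94 − $28.75 = $1,339.19
Local income tax: $1,339.19 × 0.015 = $20.09
Federal income tax: $1,339.19 × 0.21 = $281.23
State income tax: $1,339.19 × 0.035 = $46.87
State unemployment insurance (employee share): $1,367.94 × 0.0025 = $3.42
State disability insurance: $1,367.94 × 0.01 = $13.68
Total deductions = $28.75 + $20.09 + $281.23 + $46.87 + $3.42 + $13.68 = $394.04
Net pay = $1,367.94 − $394.04 = $973.90

$973.90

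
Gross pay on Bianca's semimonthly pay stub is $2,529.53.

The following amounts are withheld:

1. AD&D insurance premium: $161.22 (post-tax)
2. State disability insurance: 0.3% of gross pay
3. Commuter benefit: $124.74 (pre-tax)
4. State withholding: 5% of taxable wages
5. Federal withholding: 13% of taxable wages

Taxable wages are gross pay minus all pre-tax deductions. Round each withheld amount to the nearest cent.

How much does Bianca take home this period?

Commuter benefit: $124.74
Taxable wages = $2,529.53 − $124.74 = $2,404.79
State withholding: $2,404.79 × 0.05 = $120.24
Federal withholding: $2,404.79 × 0.13 = $312.62
State disability insurance: $2,529.53 × 0.003 = $7.59
AD&D insurance premium: $161.22
Total deductions = $124.74 + $120.24 + $312.62 + $7.59 + $161.22 = $726.41
Net pay = $2,529.53 − $726.41 = $1,803.12

$1,803.12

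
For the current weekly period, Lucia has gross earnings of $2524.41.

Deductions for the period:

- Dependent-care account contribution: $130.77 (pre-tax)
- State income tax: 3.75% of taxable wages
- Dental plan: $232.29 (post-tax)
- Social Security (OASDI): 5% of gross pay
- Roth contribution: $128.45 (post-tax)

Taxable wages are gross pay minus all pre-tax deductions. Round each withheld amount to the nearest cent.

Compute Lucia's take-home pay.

$1816.92

Dependent-care account contribution: $130.77
Taxable wages = $2524.41 − $130.77 = $2393.64
State income tax: $2393.64 × 0.0375 = $89.76
Social Security (OASDI): $2524.41 × 0.05 = $126.22
Dental plan: $232.29
Roth contribution: $128.45
Total deductions = $130.77 + $89.76 + $126.22 + $232.29 + $128.45 = $707.49
Net pay = $2524.41 − $707.49 = $1816.92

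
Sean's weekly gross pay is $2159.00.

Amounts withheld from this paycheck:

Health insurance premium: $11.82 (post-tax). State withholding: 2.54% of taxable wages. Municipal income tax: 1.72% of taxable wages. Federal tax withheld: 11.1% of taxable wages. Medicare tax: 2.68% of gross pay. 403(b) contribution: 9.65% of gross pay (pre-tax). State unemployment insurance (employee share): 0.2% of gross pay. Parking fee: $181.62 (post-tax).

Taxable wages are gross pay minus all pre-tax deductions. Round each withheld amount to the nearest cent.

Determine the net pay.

$1395.42

403(b) contribution: $2159.00 × 0.0965 = $208.34
Taxable wages = $2159.00 − $208.34 = $1950.66
Federal tax withheld: $1950.66 × 0.111 = $216.52
State withholding: $1950.66 × 0.0254 = $49.55
Municipal income tax: $1950.66 × 0.0172 = $33.55
Medicare tax: $2159.00 × 0.0268 = $57.86
State unemployment insurance (employee share): $2159.00 × 0.002 = $4.32
Parking fee: $181.62
Health insurance premium: $11.82
Total deductions = $208.34 + $216.52 + $49.55 + $33.55 + $57.86 + $4.32 + $181.62 + $11.82 = $763.58
Net pay = $2159.00 − $763.58 = $1395.42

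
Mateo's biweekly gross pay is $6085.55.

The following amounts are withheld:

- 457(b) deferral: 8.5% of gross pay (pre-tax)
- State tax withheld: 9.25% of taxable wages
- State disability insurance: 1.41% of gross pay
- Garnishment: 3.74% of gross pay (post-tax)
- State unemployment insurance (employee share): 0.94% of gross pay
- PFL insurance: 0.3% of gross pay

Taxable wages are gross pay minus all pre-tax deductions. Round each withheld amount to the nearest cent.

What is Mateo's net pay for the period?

457(b) deferral: $6085.55 × 0.085 = $517.27
Taxable wages = $6085.55 − $517.27 = $5568.28
State tax withheld: $5568.28 × 0.0925 = $515.07
State unemployment insurance (employee share): $6085.55 × 0.0094 = $57.20
State disability insurance: $6085.55 × 0.0141 = $85.81
PFL insurance: $6085.55 × 0.003 = $18.26
Garnishment: $6085.55 × 0.0374 = $227.60
Total deductions = $517.27 + $515.07 + $57.20 + $85.81 + $18.26 + $227.60 = $1421.21
Net pay = $6085.55 − $1421.21 = $4664.34

$4664.34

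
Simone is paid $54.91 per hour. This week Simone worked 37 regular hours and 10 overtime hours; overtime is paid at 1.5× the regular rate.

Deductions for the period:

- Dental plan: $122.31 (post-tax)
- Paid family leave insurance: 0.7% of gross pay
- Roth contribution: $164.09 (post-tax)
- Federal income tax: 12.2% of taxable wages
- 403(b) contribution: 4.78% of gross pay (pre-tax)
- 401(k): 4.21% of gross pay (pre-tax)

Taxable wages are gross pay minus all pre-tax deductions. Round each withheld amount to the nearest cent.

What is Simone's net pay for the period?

$1,975.21

Regular pay: 37 × $54.91 = $2,031.67
Overtime pay: 10 × $54.91 × 1.5 = $823.65
Gross pay = $2,031.67 + $823.65 = $2,855.32
403(b) contribution: $2,855.32 × 0.0478 = $136.48
401(k): $2,855.32 × 0.0421 = $120.21
Pre-tax total = $136.48 + $120.21 = $256.69
Taxable wages = $2,855.32 − $256.69 = $2,598.63
Federal income tax: $2,598.63 × 0.122 = $317.03
Paid family leave insurance: $2,855.32 × 0.007 = $19.99
Roth contribution: $164.09
Dental plan: $122.31
Total deductions = $136.48 + $120.21 + $317.03 + $19.99 + $164.09 + $122.31 = $880.11
Net pay = $2,855.32 − $880.11 = $1,975.21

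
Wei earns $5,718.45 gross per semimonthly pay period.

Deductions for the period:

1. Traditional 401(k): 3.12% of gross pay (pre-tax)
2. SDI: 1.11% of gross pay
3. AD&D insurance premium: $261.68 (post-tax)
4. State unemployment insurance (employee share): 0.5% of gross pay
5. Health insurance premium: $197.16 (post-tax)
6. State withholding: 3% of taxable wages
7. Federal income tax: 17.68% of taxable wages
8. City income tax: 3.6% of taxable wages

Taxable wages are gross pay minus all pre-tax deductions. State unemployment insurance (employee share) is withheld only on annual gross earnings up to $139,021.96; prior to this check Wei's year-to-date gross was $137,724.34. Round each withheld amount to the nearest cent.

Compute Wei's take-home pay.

Traditional 401(k): $5,718.45 × 0.0312 = $178.42
Taxable wages = $5,718.45 − $178.42 = $5,540.03
City income tax: $5,540.03 × 0.036 = $199.44
Federal income tax: $5,540.03 × 0.1768 = $979.48
State withholding: $5,540.03 × 0.03 = $166.20
SDI: $5,718.45 × 0.0111 = $63.47
State unemployment insurance (employee share): only $139,021.96 − $137,724.34 = $1,297.62 of this check is subject → $1,297.62 × 0.005 = $6.49
Health insurance premium: $197.16
AD&D insurance premium: $261.68
Total deductions = $178.42 + $199.44 + $979.48 + $166.20 + $63.47 + $6.49 + $197.16 + $261.68 = $2,052.34
Net pay = $5,718.45 − $2,052.34 = $3,666.11

$3,666.11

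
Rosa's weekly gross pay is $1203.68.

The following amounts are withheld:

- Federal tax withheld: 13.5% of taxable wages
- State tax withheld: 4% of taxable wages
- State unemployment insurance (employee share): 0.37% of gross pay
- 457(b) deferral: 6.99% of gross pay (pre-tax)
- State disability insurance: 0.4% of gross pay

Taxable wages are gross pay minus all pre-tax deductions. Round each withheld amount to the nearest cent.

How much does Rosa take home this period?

457(b) deferral: $1203.68 × 0.0699 = $84.14
Taxable wages = $1203.68 − $84.14 = $1119.54
Federal tax withheld: $1119.54 × 0.135 = $151.14
State tax withheld: $1119.54 × 0.04 = $44.78
State unemployment insurance (employee share): $1203.68 × 0.0037 = $4.45
State disability insurance: $1203.68 × 0.004 = $4.81
Total deductions = $84.14 + $151.14 + $44.78 + $4.45 + $4.81 = $289.32
Net pay = $1203.68 − $289.32 = $914.36

$914.36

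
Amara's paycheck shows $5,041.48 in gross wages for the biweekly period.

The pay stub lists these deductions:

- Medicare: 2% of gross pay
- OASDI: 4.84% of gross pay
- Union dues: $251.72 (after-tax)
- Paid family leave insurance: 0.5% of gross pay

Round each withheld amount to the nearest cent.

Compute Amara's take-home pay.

$4,419.71

OASDI: $5,041.48 × 0.0484 = $244.01
Medicare: $5,041.48 × 0.02 = $100.83
Paid family leave insurance: $5,041.48 × 0.005 = $25.21
Union dues: $251.72
Total deductions = $244.01 + $100.83 + $25.21 + $251.72 = $621.77
Net pay = $5,041.48 − $621.77 = $4,419.71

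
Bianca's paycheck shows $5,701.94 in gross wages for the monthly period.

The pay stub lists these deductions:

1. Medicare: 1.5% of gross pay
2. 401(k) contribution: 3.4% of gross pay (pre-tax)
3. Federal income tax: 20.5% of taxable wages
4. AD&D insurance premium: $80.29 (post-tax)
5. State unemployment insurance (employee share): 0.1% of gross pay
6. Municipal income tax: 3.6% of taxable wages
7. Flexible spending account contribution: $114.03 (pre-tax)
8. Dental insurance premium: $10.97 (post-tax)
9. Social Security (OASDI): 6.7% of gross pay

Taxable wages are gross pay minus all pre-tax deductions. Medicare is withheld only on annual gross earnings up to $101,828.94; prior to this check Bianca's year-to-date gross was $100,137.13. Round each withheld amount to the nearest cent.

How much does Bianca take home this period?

$3,589.70

Flexible spending account contribution: $114.03
401(k) contribution: $5,701.94 × 0.034 = $193.87
Pre-tax total = $114.03 + $193.87 = $307.90
Taxable wages = $5,701.94 − $307.90 = $5,394.04
Municipal income tax: $5,394.04 × 0.036 = $194.19
Federal income tax: $5,394.04 × 0.205 = $1,105.78
Social Security (OASDI): $5,701.94 × 0.067 = $382.03
State unemployment insurance (employee share): $5,701.94 × 0.001 = $5.70
Medicare: only $101,828.94 − $100,137.13 = $1,691.81 of this check is subject → $1,691.81 × 0.015 = $25.38
AD&D insurance premium: $80.29
Dental insurance premium: $10.97
Total deductions = $114.03 + $193.87 + $194.19 + $1,105.78 + $382.03 + $5.70 + $25.38 + $80.29 + $10.97 = $2,112.24
Net pay = $5,701.94 − $2,112.24 = $3,589.70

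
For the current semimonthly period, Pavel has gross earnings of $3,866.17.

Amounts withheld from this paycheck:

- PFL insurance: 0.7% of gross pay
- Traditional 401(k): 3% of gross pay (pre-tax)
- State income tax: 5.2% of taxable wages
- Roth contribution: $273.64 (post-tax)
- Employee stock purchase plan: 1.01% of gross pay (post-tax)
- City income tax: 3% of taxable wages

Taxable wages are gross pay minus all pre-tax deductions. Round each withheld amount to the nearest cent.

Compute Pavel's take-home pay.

$3,102.91

Traditional 401(k): $3,866.17 × 0.03 = $115.99
Taxable wages = $3,866.17 − $115.99 = $3,750.18
State income tax: $3,750.18 × 0.052 = $195.01
City income tax: $3,750.18 × 0.03 = $112.51
PFL insurance: $3,866.17 × 0.007 = $27.06
Roth contribution: $273.64
Employee stock purchase plan: $3,866.17 × 0.0101 = $39.05
Total deductions = $115.99 + $195.01 + $112.51 + $27.06 + $273.64 + $39.05 = $763.26
Net pay = $3,866.17 − $763.26 = $3,102.91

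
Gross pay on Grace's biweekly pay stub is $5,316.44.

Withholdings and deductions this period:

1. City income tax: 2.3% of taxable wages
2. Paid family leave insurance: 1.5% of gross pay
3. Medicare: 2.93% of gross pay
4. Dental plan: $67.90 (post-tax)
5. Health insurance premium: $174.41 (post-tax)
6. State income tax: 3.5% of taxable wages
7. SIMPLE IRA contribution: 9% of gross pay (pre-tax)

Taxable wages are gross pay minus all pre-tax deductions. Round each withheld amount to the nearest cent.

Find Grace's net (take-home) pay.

SIMPLE IRA contribution: $5,316.44 × 0.09 = $478.48
Taxable wages = $5,316.44 − $478.48 = $4,837.96
State income tax: $4,837.96 × 0.035 = $169.33
City income tax: $4,837.96 × 0.023 = $111.27
Paid family leave insurance: $5,316.44 × 0.015 = $79.75
Medicare: $5,316.44 × 0.0293 = $155.77
Health insurance premium: $174.41
Dental plan: $67.90
Total deductions = $478.48 + $169.33 + $111.27 + $79.75 + $155.77 + $174.41 + $67.90 = $1,236.91
Net pay = $5,316.44 − $1,236.91 = $4,079.53

$4,079.53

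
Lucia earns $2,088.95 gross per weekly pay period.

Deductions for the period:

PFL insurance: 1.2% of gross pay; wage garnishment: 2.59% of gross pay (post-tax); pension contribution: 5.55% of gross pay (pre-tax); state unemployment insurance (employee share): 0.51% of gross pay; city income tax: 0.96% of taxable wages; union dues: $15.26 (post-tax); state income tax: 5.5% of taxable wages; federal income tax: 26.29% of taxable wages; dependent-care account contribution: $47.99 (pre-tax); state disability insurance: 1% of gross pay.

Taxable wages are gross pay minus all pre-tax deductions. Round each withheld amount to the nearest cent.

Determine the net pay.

$1,168.60

Pension contribution: $2,088.95 × 0.0555 = $115.94
Dependent-care account contribution: $47.99
Pre-tax total = $115.94 + $47.99 = $163.93
Taxable wages = $2,088.95 − $163.93 = $1,925.02
City income tax: $1,925.02 × 0.0096 = $18.48
State income tax: $1,925.02 × 0.055 = $105.88
Federal income tax: $1,925.02 × 0.2629 = $506.09
State disability insurance: $2,088.95 × 0.01 = $20.89
PFL insurance: $2,088.95 × 0.012 = $25.07
State unemployment insurance (employee share): $2,088.95 × 0.0051 = $10.65
Wage garnishment: $2,088.95 × 0.0259 = $54.10
Union dues: $15.26
Total deductions = $115.94 + $47.99 + $18.48 + $105.88 + $506.09 + $20.89 + $25.07 + $10.65 + $54.10 + $15.26 = $920.35
Net pay = $2,088.95 − $920.35 = $1,168.60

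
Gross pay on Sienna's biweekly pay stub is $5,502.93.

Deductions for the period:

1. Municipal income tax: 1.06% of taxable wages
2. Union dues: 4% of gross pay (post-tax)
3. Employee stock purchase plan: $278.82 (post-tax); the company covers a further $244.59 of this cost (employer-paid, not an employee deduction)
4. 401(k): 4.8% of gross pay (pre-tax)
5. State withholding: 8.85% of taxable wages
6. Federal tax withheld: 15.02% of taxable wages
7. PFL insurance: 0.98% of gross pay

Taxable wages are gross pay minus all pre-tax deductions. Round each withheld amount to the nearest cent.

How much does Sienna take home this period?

$3,379.89

401(k): $5,502.93 × 0.048 = $264.14
Taxable wages = $5,502.93 − $264.14 = $5,238.79
Federal tax withheld: $5,238.79 × 0.1502 = $786.87
Municipal income tax: $5,238.79 × 0.0106 = $55.53
State withholding: $5,238.79 × 0.0885 = $463.63
PFL insurance: $5,502.93 × 0.0098 = $53.93
Union dues: $5,502.93 × 0.04 = $220.12
Employee stock purchase plan: $278.82
(Employer's $244.59 toward employee stock purchase plan is not withheld from the employee.)
Total deductions = $264.14 + $786.87 + $55.53 + $463.63 + $53.93 + $220.12 + $278.82 = $2,123.04
Net pay = $5,502.93 − $2,123.04 = $3,379.89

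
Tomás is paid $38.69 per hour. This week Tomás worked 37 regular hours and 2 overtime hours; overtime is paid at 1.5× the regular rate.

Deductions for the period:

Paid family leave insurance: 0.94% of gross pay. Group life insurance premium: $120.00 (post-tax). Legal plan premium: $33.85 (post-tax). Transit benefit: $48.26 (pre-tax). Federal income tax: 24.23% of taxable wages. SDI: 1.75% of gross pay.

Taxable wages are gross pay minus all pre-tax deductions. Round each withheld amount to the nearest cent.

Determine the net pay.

$940.57

Regular pay: 37 × $38.69 = $1431.53
Overtime pay: 2 × $38.69 × 1.5 = $116.07
Gross pay = $1431.53 + $116.07 = $1547.60
Transit benefit: $48.26
Taxable wages = $1547.60 − $48.26 = $1499.34
Federal income tax: $1499.34 × 0.2423 = $363.29
SDI: $1547.60 × 0.0175 = $27.08
Paid family leave insurance: $1547.60 × 0.0094 = $14.55
Group life insurance premium: $120.00
Legal plan premium: $33.85
Total deductions = $48.26 + $363.29 + $27.08 + $14.55 + $120.00 + $33.85 = $607.03
Net pay = $1547.60 − $607.03 = $940.57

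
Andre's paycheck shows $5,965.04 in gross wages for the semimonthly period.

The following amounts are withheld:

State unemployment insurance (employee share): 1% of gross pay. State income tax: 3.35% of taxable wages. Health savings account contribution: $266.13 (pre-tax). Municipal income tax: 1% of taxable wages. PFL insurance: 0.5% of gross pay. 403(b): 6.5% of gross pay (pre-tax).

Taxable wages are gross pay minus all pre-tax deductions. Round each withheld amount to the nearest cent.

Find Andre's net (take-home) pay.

Health savings account contribution: $266.13
403(b): $5,965.04 × 0.065 = $387.73
Pre-tax total = $266.13 + $387.73 = $653.86
Taxable wages = $5,965.04 − $653.86 = $5,311.18
State income tax: $5,311.18 × 0.0335 = $177.92
Municipal income tax: $5,311.18 × 0.01 = $53.11
PFL insurance: $5,965.04 × 0.005 = $29.83
State unemployment insurance (employee share): $5,965.04 × 0.01 = $59.65
Total deductions = $266.13 + $387.73 + $177.92 + $53.11 + $29.83 + $59.65 = $974.37
Net pay = $5,965.04 − $974.37 = $4,990.67

$4,990.67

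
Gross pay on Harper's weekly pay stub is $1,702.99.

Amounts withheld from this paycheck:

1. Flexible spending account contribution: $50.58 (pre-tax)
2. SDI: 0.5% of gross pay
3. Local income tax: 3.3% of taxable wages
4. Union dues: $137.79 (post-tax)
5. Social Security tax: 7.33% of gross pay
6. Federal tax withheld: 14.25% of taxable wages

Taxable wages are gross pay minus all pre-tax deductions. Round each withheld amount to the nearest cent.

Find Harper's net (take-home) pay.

$1,091.28

Flexible spending account contribution: $50.58
Taxable wages = $1,702.99 − $50.58 = $1,652.41
Federal tax withheld: $1,652.41 × 0.1425 = $235.47
Local income tax: $1,652.41 × 0.033 = $54.53
Social Security tax: $1,702.99 × 0.0733 = $124.83
SDI: $1,702.99 × 0.005 = $8.51
Union dues: $137.79
Total deductions = $50.58 + $235.47 + $54.53 + $124.83 + $8.51 + $137.79 = $611.71
Net pay = $1,702.99 − $611.71 = $1,091.28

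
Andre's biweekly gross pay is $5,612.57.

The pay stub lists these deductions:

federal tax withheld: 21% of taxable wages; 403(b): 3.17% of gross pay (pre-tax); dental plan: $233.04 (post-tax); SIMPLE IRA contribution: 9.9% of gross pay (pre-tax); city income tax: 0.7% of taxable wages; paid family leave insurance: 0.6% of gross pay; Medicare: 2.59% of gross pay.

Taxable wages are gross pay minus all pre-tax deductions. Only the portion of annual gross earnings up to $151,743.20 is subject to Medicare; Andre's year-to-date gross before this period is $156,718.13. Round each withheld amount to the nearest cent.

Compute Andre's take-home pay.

$3,553.55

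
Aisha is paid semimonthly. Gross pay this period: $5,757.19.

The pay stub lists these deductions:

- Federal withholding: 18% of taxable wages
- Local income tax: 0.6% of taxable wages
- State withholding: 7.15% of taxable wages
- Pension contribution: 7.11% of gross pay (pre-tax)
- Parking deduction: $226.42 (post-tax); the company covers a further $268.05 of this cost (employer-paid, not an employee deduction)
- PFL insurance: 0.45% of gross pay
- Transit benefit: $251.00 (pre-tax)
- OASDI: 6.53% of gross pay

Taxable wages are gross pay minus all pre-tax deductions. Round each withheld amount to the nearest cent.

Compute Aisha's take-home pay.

$3,156.15

Transit benefit: $251.00
Pension contribution: $5,757.19 × 0.0711 = $409.34
Pre-tax total = $251.00 + $409.34 = $660.34
Taxable wages = $5,757.19 − $660.34 = $5,096.85
Local income tax: $5,096.85 × 0.006 = $30.58
State withholding: $5,096.85 × 0.0715 = $364.42
Federal withholding: $5,096.85 × 0.18 = $917.43
PFL insurance: $5,757.19 × 0.0045 = $25.91
OASDI: $5,757.19 × 0.0653 = $375.94
Parking deduction: $226.42
(Employer's $268.05 toward parking deduction is not withheld from the employee.)
Total deductions = $251.00 + $409.34 + $30.58 + $364.42 + $917.43 + $25.91 + $375.94 + $226.42 = $2,601.04
Net pay = $5,757.19 − $2,601.04 = $3,156.15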